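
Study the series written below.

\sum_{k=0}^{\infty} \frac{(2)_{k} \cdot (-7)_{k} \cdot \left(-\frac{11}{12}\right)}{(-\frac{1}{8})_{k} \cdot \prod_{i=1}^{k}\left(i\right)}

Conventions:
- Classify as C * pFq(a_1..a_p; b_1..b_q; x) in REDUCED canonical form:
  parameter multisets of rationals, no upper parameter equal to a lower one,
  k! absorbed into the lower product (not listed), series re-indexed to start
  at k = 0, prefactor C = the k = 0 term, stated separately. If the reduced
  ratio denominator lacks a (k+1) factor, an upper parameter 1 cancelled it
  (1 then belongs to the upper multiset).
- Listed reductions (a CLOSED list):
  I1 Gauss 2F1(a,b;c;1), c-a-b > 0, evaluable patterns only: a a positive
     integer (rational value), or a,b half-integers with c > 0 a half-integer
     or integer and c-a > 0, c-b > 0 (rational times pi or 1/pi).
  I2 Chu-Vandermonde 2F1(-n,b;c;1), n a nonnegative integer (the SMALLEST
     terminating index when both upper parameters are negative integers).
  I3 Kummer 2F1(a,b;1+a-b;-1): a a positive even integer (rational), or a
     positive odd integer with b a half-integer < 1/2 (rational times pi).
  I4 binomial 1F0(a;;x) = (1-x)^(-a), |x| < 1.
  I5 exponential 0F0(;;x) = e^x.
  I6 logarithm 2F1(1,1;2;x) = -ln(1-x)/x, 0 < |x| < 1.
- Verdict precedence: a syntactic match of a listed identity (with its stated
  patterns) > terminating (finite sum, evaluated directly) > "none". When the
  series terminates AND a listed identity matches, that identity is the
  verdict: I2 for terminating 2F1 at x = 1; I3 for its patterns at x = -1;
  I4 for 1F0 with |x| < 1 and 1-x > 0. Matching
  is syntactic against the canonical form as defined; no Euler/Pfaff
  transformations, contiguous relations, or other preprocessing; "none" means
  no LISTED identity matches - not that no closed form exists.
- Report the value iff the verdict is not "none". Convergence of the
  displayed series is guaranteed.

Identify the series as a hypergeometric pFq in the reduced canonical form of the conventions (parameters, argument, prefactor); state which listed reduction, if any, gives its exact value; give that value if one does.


This is -\frac{11}{12} * 2F1(-7, 2; -\frac{1}{8}; 1) in reduced canonical form. Verdict: Chu-Vandermonde (I2) matches (terminating 2F1 at x = 1 with n = 7, b = 2, c = -\frac{1}{8}). Its exact value is -\frac{187}{2444}.

Key step: x = 1 and the product of the first k integers (C = -11/12, x = 1) is k!.
Ratio: r(k) = 1 * (k-7) (k+2) / [(k-\frac{1}{8}) (k+1)] - rational in k. x = 1; t_0 = -\frac{11}{12}; negate the roots.


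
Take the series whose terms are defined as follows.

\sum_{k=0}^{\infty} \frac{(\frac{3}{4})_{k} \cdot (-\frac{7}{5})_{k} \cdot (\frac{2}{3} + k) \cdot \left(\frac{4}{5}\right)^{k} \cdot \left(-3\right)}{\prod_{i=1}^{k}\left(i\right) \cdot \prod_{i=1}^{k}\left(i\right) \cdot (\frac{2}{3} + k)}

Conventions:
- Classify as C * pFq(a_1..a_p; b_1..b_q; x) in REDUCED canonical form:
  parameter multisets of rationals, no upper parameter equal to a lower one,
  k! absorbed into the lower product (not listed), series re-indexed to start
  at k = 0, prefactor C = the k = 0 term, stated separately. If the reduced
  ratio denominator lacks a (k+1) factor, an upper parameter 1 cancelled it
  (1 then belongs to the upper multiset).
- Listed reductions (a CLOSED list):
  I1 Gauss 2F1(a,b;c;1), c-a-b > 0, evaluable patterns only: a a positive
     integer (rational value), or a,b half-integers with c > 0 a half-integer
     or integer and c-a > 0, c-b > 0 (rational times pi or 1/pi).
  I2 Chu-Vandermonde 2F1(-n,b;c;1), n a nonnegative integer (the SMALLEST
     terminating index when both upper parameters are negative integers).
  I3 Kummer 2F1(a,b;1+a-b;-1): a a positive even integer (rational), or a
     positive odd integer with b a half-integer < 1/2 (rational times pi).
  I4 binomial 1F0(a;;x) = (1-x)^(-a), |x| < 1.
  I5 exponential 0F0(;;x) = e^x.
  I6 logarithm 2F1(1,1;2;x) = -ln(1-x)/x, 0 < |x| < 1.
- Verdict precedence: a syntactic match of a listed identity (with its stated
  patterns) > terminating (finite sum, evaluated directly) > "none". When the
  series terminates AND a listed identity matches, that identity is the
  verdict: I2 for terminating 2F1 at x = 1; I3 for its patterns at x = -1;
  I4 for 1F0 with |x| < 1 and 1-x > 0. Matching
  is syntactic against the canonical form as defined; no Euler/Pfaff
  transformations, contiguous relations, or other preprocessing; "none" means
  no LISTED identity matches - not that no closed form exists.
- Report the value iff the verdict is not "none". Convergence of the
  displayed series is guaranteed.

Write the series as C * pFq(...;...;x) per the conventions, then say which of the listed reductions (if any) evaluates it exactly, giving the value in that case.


x = \frac{4}{5} here; the reduced form reads 2F1, upper {-\frac{7}{5}, \frac{3}{4}}, lower {1}, C = -3. Verdict: none - at argument \frac{4}{5} the multisets {-\frac{7}{5}, \frac{3}{4}} ; {1} match no listed identity.

First insight: t_0 being -3, the product of the first k integers (prefactor -3) is k!.
Ratio: r(k) = \frac{4}{5} * (k-\frac{7}{5}) (k+\frac{3}{4}) / [(k+1) (k+1)] - poly over poly, x = \frac{4}{5} from leading terms; C = -3 at k = 0.


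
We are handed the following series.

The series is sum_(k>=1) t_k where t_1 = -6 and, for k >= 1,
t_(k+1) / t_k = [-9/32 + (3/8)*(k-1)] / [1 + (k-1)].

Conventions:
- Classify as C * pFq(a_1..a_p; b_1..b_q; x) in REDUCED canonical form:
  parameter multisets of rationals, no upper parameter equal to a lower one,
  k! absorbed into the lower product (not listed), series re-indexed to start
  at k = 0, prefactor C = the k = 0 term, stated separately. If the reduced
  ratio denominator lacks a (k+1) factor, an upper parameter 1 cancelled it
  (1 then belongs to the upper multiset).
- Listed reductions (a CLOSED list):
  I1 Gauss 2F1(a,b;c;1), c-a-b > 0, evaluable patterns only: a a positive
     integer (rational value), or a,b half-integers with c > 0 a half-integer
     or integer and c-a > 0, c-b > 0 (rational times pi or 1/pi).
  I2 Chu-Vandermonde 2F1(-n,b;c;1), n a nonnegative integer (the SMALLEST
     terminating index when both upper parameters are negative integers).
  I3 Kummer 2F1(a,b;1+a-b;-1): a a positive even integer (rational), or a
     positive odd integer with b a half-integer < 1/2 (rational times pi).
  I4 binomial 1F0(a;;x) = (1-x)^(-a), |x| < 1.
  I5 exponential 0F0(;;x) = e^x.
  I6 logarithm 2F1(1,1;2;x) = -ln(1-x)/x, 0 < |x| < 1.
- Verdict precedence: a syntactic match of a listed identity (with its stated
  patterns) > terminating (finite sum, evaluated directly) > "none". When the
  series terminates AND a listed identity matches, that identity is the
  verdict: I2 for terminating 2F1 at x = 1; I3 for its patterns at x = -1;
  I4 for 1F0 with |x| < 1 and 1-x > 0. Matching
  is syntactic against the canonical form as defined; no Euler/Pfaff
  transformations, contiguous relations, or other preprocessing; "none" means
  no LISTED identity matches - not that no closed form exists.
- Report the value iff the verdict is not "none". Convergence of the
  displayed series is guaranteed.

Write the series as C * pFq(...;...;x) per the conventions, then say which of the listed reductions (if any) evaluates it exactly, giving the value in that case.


Key step: from the first term -6: the expanded ratio factors over Q; C = -6, x = 3/8, roots give parameters.
Ratio: r(k) = (3/8) * (k-3/4) / [(k+1)] - poly over poly, x = (3/8) from leading terms; C = -6 at k = 0.

With C = -6: the canonical form is 1F0(-3/4; -; 3/8). Verdict: the I4 binomial reduction matches (the 1F0 binomial series: exponent 3/4, x = 3/8). Exact value: (-6) * (5/8)^(3/4).


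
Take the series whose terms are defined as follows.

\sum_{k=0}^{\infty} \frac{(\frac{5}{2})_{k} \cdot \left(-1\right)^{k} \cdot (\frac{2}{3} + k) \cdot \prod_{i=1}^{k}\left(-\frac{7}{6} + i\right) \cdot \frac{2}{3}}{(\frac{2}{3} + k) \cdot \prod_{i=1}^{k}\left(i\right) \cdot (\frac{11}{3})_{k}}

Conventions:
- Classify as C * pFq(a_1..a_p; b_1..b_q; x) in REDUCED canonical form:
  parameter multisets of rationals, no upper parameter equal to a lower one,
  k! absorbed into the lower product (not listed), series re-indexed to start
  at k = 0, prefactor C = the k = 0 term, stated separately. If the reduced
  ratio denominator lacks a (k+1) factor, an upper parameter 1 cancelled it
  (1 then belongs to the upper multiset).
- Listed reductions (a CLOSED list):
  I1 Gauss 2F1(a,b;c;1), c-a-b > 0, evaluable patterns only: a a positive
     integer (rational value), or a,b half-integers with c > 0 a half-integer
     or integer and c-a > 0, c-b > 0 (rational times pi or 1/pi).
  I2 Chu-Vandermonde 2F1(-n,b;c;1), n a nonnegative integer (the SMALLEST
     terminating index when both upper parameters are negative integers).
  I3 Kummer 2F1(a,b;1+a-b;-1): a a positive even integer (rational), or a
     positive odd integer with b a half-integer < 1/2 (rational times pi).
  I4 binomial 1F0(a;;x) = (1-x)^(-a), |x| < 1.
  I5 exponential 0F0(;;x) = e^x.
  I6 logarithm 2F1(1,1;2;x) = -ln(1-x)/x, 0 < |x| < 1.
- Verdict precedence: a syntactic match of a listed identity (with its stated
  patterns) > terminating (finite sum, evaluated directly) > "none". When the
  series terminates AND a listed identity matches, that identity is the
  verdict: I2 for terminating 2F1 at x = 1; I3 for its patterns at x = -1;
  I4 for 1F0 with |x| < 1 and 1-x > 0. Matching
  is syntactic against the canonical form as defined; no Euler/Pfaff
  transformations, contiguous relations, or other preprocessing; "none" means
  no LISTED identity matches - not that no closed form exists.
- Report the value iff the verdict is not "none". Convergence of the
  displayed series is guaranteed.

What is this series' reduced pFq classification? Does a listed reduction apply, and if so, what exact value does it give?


x = -1 here; the reduced form reads 2F1, upper {-\frac{1}{6}, \frac{5}{2}}, lower {\frac{11}{3}}, C = \frac{2}{3}. Verdict: none (x = -1): each listed identity misses the multisets {-\frac{1}{6}, \frac{5}{2}} ; {\frac{11}{3}}.

Structural cue: t_0 = \frac{2}{3} here, and the running product (C = 2/3) telescopes to a rising factorial.
Term ratio: r(k) = -1 * (k-\frac{1}{6}) (k+\frac{5}{2}) / [(k+\frac{11}{3}) (k+1)] - poly over poly, x = -1 from leading terms; C = \frac{2}{3} at k = 0.


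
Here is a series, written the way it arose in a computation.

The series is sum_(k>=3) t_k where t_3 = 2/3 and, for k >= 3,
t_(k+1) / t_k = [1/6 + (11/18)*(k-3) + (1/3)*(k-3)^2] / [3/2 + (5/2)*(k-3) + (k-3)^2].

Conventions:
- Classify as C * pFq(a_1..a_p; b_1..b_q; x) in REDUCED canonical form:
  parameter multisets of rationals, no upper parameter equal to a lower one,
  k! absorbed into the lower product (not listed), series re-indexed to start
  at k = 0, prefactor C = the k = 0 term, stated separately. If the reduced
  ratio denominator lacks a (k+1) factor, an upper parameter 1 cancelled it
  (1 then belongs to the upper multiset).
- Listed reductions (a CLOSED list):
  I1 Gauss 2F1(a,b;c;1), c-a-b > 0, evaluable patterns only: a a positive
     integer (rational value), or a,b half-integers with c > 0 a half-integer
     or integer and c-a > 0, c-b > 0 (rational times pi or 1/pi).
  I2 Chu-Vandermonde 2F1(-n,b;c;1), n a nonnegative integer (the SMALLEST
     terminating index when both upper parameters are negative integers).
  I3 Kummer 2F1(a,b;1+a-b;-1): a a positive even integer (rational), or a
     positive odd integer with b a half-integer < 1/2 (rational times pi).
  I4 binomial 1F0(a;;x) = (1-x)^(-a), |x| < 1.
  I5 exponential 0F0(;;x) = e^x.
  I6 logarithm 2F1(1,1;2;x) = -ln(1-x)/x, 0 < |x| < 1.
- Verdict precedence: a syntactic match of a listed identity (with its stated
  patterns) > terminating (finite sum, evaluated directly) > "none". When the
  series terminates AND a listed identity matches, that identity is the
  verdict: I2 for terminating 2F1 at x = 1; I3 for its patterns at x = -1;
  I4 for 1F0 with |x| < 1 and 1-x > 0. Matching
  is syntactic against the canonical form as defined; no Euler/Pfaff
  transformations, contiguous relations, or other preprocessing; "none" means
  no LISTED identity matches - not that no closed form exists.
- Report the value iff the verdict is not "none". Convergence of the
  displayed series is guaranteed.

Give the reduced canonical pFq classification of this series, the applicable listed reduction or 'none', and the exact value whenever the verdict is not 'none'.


With C = 2/3: the canonical form is 1F0(1/3; -; 1/3). Verdict: the binomial series (I4) applies (the 1F0 binomial series: exponent -1/3, x = 1/3). Its exact value is (2/3) * (2/3)^(-1/3).

First insight: t_0 = 2/3 here, and roots of the ratio polynomials (C = 2/3, x = 1/3) are the negated parameters.
Adjacent-term ratio: r(k) = (1/3) * (k+1/3) / [(k+1)] - poly over poly, x = (1/3) from leading terms; C = 2/3 at k = 0.


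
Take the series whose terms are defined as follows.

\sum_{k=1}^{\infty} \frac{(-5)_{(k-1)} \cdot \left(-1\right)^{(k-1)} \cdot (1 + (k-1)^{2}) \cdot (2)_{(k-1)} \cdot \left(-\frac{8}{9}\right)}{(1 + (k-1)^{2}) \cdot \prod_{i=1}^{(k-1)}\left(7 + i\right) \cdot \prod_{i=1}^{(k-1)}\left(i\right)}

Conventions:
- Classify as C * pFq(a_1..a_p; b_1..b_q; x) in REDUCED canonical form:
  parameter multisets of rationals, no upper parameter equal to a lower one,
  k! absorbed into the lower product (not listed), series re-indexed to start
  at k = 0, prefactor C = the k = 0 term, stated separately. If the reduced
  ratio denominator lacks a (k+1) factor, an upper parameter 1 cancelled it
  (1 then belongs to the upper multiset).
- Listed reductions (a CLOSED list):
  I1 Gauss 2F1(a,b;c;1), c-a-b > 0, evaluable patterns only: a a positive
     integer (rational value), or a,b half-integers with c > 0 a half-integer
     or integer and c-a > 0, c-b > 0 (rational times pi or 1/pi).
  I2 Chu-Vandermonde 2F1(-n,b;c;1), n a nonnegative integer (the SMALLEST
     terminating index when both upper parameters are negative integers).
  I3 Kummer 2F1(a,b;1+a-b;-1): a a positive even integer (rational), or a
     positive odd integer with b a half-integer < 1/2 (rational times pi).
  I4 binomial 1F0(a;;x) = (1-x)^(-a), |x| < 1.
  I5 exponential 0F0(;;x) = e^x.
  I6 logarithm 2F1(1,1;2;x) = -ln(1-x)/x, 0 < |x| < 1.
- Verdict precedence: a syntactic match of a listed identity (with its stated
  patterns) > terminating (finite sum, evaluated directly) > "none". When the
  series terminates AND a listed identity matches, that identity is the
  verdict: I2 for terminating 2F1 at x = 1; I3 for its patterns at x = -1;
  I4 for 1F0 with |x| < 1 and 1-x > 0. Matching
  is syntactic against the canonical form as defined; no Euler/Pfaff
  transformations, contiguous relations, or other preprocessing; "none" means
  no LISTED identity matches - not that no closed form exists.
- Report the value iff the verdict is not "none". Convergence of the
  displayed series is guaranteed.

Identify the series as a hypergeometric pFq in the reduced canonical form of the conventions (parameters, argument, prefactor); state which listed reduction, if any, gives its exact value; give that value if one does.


At argument -1: a 2F1 with upper {-5, 2}, lower {8}, scaled by C = -\frac{8}{9}. Verdict (x = -1): the Kummer evaluation I3 applies (x = -1; c = 8 equals 1+a-b for upper {-5, 2}: listed pattern). Its exact value is -\frac{28}{9}.

Key observation: t_0 = -\frac{8}{9} here, and the lower running product (prefactor -8/9) is a rising factorial.
Term ratio: r(k) = -1 * (k-5) (k+2) / [(k+8) (k+1)] - rational in k, leading ratio -1; with t_0 = -\frac{8}{9}, classification follows.


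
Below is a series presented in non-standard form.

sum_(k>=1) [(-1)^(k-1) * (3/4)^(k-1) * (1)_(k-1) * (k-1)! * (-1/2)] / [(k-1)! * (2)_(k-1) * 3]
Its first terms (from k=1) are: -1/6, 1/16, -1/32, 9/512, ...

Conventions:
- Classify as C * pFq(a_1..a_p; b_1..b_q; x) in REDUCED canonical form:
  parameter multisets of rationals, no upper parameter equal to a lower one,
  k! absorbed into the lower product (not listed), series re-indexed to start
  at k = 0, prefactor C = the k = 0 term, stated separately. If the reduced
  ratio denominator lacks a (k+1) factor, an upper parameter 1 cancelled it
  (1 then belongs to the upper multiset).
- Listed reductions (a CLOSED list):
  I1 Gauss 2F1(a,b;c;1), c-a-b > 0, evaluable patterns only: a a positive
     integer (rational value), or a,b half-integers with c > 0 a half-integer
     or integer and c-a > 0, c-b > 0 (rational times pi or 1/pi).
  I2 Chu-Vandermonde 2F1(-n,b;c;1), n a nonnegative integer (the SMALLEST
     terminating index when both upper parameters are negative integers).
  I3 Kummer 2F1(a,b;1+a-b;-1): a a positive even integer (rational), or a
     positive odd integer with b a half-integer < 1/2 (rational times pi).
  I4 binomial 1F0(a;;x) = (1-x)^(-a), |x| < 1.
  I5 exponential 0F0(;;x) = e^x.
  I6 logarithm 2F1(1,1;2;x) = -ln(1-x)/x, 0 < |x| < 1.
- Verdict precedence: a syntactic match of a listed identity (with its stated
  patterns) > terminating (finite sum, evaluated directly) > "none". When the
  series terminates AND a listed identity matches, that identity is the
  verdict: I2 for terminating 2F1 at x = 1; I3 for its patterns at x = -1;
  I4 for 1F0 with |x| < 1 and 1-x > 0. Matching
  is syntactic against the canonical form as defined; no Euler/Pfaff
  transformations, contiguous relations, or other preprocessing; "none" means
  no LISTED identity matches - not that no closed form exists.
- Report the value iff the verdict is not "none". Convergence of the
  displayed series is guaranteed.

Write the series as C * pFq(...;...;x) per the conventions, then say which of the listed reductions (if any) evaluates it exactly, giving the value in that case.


x = -3/4 here; the reduced form reads 2F1, upper {1, 1}, lower {2}, C = -1/6. Verdict: the I6 logarithm reduction fires (the logarithm: parameters (1,1;2), x = -3/4). Sum: (-2/9) * ln(7/4).

First insight: x = (-3/4) and the constant factors (prefactor -1/6) combine into one prefactor.
Consecutive-term ratio: r(k) = (-3/4) * (k+1) (k+1) / [(k+2) (k+1)] - poly over poly, x = (-3/4) from leading terms; C = -1/6 at k = 0.


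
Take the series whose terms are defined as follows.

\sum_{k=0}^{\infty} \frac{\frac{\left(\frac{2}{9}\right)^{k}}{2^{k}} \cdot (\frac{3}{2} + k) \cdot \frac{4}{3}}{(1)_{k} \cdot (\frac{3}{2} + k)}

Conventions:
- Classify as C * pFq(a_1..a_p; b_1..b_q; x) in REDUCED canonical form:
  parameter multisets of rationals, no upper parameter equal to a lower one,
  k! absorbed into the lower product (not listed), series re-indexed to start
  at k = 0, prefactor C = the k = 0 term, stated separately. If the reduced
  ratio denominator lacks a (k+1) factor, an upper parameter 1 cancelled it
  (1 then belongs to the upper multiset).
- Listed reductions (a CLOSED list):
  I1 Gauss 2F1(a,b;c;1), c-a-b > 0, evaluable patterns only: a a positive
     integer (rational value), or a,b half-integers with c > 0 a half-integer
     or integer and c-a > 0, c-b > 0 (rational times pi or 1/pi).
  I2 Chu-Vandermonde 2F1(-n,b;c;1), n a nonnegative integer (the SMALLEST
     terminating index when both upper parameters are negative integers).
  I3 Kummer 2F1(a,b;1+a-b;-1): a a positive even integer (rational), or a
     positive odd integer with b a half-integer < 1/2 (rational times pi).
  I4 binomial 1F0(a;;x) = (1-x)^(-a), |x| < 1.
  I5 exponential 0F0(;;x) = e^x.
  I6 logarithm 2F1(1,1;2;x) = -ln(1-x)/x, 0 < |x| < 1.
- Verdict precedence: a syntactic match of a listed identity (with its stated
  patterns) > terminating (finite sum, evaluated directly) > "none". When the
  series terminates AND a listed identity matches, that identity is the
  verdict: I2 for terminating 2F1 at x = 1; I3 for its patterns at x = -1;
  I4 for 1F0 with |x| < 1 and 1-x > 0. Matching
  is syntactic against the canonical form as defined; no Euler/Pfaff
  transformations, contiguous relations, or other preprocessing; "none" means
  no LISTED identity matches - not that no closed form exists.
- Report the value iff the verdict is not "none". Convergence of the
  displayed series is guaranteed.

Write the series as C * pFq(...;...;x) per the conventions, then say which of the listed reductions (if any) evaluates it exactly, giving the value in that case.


First insight: with t_0 = \frac{4}{3}, k + 3/2 divides numerator and denominator alike; C = 4/3, x = 1/9 after cancelling.
Consecutive-term ratio: r(k) = \frac{1}{9} * 1 / [(k+1)] - rational; roots negated = parameters, x = \frac{1}{9}, C = \frac{4}{3}.

Reduced: x = \frac{1}{9}, 0F0, upper = {-}, lower = {-}, C = \frac{4}{3}. Verdict (x = \frac{1}{9}): exponential (I5) applies (the 0F0 exponential series at x = \frac{1}{9}). Hence: \frac{4}{3} \cdot e^{\frac{1}{9}}.


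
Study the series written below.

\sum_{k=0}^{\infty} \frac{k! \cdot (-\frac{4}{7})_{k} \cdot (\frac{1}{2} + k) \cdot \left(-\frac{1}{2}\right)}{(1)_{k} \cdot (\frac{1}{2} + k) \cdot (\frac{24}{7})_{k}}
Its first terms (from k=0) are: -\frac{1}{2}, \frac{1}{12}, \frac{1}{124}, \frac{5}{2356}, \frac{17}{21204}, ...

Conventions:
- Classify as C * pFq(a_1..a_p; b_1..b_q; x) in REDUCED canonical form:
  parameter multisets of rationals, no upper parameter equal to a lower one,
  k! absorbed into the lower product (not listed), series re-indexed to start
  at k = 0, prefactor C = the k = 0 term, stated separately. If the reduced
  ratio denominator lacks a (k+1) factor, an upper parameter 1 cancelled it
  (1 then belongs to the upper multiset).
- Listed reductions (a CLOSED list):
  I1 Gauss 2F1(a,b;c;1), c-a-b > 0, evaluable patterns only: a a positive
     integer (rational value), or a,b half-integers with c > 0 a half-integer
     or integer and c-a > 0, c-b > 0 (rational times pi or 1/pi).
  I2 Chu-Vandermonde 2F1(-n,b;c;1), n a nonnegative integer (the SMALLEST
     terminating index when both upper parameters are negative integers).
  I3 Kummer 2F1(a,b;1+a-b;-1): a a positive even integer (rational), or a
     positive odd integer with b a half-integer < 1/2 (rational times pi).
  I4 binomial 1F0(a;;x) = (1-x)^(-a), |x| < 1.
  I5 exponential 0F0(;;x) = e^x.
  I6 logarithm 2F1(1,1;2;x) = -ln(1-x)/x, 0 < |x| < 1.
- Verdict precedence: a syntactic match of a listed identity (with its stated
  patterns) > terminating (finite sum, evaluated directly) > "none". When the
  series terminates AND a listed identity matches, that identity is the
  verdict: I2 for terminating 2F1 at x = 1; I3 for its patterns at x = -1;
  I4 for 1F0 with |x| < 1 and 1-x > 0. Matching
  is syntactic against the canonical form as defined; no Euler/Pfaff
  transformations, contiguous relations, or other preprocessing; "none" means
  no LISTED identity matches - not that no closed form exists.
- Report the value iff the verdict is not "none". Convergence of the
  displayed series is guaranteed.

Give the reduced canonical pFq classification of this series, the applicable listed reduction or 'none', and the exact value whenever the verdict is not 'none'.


With C = -\frac{1}{2}: the canonical form is 2F1(-\frac{4}{7}, 1; \frac{24}{7}; 1). Verdict: Gauss's theorem (I1) matches (x = 1: the Gamma ratio telescopes since c-a-b = 3 > 0 and a = 1 in Z>0). Hence: -\frac{17}{42}.

Key step: with t_0 = -\frac{1}{2}, (1)_k (C = -1/2) is k! itself.
Term ratio: r(k) = 1 * (k-\frac{4}{7}) (k+1) / [(k+\frac{24}{7}) (k+1)] ; factor over Q: parameters, x = 1, and C = -\frac{1}{2}.


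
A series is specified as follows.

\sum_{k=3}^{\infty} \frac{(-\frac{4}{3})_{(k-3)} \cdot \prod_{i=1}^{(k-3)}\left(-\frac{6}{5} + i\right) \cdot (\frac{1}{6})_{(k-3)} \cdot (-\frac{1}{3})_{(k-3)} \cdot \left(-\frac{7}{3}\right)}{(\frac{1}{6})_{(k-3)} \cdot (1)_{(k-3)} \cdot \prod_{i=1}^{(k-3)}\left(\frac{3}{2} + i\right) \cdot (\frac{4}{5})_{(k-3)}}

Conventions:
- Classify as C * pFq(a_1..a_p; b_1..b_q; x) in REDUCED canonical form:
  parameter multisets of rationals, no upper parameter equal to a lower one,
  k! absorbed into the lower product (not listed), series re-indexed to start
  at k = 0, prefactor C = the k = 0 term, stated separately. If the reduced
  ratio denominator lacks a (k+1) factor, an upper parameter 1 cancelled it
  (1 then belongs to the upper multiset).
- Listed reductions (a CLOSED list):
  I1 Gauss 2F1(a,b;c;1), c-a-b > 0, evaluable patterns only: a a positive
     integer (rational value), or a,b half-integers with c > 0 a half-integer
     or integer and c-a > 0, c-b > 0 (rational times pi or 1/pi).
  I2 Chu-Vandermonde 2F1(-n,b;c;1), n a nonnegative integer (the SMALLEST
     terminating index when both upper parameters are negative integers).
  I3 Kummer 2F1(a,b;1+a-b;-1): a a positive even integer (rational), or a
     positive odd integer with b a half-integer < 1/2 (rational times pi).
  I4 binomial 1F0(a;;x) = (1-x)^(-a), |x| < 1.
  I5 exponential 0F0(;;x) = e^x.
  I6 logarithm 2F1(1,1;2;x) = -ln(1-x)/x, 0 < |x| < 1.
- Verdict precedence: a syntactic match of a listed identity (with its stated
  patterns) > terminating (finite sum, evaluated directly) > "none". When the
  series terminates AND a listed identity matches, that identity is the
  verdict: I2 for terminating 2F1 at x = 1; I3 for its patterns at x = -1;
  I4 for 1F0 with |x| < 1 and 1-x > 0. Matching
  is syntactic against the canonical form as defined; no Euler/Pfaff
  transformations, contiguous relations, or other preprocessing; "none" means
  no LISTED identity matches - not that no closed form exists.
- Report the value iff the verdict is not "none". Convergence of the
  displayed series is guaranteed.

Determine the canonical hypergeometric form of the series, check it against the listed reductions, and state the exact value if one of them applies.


Key observation: t_0 being -\frac{7}{3}, (1)_k (prefactor -7/3) is k! itself.
Consecutive-term ratio: r(k) = 1 * (k-\frac{4}{3}) (k-\frac{1}{3}) (k-\frac{1}{5}) / [(k+\frac{4}{5}) (k+\frac{5}{2}) (k+1)] - rational in k. x = 1; t_0 = -\frac{7}{3}; negate the roots.

x = 1 here; the reduced form reads 3F2, upper {-\frac{4}{3}, -\frac{1}{3}, -\frac{1}{5}}, lower {\frac{4}{5}, \frac{5}{2}}, C = -\frac{7}{3}. Verdict: none - this 3F2 at x = 1 matches no listed pattern, and upper {-\frac{4}{3}, -\frac{1}{3}, -\frac{1}{5}} holds no stopper.


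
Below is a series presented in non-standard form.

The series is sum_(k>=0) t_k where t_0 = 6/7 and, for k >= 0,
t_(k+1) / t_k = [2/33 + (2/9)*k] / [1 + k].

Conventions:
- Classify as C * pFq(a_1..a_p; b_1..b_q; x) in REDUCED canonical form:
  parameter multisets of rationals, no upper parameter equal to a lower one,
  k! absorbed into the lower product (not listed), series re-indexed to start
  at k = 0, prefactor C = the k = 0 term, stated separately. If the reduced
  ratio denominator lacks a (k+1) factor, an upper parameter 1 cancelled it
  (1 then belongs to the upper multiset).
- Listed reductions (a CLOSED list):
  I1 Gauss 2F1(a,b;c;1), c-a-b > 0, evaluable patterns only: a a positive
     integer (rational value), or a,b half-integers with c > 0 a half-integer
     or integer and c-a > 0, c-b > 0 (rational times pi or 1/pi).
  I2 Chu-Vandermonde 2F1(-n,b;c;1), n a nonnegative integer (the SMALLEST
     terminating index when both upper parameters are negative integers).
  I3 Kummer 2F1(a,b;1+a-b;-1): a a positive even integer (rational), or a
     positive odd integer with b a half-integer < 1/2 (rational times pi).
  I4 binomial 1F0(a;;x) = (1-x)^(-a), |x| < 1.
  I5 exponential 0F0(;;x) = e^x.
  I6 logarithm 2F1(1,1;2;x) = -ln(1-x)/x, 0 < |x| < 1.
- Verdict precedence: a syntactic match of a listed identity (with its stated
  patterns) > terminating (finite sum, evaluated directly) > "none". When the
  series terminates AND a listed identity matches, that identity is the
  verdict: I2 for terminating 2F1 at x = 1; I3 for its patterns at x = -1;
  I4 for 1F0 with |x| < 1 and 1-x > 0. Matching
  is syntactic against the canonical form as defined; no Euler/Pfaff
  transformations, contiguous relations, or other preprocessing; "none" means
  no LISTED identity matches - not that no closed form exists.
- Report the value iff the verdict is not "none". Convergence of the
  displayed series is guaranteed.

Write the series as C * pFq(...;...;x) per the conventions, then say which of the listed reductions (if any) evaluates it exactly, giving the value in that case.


Classification (C = 6/7): 1F0 with upper {3/11}, lower {-}, argument x = 2/9. Verdict: the I4 binomial reduction applies (the 1F0 binomial series: exponent -3/11, x = 2/9). Hence: (6/7) * (7/9)^(-3/11).

First insight: x = (2/9) and roots of the ratio polynomials (C = 6/7, x = 2/9) are the negated parameters.
Consecutive-term ratio: r(k) = (2/9) * (k+3/11) / [(k+1)] ; factor over Q: parameters, x = (2/9), and C = 6/7.


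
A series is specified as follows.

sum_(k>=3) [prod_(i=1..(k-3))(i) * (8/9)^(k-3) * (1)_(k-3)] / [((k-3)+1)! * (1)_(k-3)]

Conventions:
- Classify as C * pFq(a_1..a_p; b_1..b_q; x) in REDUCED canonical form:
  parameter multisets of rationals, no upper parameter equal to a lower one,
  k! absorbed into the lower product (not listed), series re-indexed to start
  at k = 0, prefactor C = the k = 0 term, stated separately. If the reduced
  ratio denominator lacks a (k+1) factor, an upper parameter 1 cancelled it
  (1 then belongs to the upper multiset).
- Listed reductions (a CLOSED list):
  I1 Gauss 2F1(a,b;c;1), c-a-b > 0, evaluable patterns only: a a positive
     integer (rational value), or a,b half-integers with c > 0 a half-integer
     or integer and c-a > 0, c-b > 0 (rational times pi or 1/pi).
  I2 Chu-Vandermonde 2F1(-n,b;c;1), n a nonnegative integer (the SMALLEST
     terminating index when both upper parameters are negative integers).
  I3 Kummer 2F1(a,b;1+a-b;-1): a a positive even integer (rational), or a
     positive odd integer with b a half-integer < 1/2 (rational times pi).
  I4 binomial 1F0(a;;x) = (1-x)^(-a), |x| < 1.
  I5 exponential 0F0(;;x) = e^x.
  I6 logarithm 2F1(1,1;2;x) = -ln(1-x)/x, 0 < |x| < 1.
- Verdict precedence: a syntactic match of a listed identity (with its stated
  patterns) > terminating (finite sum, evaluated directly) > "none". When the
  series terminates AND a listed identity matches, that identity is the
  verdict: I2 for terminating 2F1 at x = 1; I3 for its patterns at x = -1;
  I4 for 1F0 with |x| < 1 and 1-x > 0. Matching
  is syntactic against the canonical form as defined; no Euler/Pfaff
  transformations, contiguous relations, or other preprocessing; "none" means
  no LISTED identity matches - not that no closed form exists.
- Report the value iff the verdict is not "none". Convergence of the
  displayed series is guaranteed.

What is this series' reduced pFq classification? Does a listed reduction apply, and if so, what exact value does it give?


First insight: t_0 being 1, the denominator's factorial ratio (prefactor 1) is a lower Pochhammer.
Consecutive-term ratio: r(k) = (8/9) * (k+1) (k+1) / [(k+2) (k+1)] ; factor over Q: parameters, x = (8/9), and C = 1.

Canonical form: C = 1 times 2F1 with upper {1, 1}, lower {2}, x = 8/9. Verdict: this is the I6 logarithm reduction (the logarithm: parameters (1,1;2), x = 8/9). Value: (-9/8) * ln(1/9).


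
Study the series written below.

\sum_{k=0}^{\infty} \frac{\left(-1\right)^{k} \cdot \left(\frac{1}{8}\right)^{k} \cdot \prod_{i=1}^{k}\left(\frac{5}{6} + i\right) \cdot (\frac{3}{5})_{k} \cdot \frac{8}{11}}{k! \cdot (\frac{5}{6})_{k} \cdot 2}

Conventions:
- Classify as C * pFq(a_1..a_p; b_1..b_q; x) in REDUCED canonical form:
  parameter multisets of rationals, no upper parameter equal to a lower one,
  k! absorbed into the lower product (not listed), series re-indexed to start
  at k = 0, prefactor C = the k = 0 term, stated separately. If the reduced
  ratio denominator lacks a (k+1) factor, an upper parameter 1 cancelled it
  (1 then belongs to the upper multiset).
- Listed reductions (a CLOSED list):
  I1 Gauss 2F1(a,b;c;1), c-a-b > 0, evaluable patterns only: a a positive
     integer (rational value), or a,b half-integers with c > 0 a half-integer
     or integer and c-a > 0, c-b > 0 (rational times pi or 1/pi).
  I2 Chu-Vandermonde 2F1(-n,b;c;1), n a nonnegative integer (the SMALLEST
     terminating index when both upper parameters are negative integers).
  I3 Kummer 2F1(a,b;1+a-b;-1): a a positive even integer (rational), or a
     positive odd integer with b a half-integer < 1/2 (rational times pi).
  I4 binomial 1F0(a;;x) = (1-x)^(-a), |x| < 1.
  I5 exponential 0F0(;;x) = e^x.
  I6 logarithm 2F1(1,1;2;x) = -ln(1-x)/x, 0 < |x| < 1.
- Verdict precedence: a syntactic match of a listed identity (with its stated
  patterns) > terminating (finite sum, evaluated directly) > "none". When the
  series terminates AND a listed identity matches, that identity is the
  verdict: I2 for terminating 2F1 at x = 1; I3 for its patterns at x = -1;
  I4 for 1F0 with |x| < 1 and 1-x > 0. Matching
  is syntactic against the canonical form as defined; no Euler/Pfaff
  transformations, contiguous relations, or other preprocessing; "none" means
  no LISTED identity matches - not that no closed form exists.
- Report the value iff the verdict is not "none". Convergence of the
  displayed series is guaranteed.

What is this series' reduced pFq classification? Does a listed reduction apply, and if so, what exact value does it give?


Canonical form: C = \frac{4}{11} times 2F1 with upper {\frac{3}{5}, \frac{11}{6}}, lower {\frac{5}{6}}, x = -\frac{1}{8}. Verdict: no listed reduction: x = -\frac{1}{8} and upper {\frac{3}{5}, \frac{11}{6}} fail every I1-I6 pattern.

The tell: from the first term \frac{4}{11}: the running product (C = 4/11, x = -1/8) telescopes to a rising factorial.
Term ratio: r(k) = -\frac{1}{8} * (k+\frac{3}{5}) (k+\frac{11}{6}) / [(k+\frac{5}{6}) (k+1)] - rational in k. x = -\frac{1}{8}; t_0 = \frac{4}{11}; negate the roots.


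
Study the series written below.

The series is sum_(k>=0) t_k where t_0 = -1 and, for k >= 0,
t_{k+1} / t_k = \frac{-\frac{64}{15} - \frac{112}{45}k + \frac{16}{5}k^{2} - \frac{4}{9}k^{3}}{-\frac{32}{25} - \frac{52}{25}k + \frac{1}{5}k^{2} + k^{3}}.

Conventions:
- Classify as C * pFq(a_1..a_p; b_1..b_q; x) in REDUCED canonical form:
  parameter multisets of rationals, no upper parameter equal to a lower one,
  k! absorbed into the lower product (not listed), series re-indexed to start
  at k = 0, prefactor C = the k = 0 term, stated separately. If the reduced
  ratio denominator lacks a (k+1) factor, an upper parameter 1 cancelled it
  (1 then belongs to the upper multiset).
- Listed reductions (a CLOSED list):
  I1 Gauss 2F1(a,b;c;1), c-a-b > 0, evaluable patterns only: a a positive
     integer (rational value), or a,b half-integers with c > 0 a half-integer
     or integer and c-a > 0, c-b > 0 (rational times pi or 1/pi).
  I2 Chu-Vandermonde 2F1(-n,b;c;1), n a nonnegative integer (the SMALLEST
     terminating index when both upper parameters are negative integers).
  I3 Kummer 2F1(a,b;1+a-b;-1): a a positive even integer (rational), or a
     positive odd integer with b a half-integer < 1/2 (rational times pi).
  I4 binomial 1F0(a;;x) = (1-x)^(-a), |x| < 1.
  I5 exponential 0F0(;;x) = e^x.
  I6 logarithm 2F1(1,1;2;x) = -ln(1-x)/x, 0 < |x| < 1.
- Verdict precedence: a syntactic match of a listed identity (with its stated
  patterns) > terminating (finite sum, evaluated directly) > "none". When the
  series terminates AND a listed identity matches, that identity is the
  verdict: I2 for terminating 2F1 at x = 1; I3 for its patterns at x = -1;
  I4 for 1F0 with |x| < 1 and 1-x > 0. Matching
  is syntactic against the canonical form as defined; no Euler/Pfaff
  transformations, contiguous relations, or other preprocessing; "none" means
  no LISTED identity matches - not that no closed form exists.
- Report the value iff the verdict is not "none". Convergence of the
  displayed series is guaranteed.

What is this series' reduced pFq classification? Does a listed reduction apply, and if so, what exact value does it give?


At argument -\frac{4}{9}: a 2F1 with upper {-6, -2}, lower {-\frac{8}{5}}, scaled by C = -1. Verdict: terminating - upper parameter -2 makes this a finite sum (last index 2), evaluated exactly. Hence: -\frac{851}{81}.

Key observation: from the first term -1: roots of the ratio polynomials (prefactor -1) are the negated parameters.
Term ratio: r(k) = -\frac{4}{9} * (k-6) (k-2) / [(k-\frac{8}{5}) (k+1)] - poly over poly, x = -\frac{4}{9} from leading terms; C = -1 at k = 0.


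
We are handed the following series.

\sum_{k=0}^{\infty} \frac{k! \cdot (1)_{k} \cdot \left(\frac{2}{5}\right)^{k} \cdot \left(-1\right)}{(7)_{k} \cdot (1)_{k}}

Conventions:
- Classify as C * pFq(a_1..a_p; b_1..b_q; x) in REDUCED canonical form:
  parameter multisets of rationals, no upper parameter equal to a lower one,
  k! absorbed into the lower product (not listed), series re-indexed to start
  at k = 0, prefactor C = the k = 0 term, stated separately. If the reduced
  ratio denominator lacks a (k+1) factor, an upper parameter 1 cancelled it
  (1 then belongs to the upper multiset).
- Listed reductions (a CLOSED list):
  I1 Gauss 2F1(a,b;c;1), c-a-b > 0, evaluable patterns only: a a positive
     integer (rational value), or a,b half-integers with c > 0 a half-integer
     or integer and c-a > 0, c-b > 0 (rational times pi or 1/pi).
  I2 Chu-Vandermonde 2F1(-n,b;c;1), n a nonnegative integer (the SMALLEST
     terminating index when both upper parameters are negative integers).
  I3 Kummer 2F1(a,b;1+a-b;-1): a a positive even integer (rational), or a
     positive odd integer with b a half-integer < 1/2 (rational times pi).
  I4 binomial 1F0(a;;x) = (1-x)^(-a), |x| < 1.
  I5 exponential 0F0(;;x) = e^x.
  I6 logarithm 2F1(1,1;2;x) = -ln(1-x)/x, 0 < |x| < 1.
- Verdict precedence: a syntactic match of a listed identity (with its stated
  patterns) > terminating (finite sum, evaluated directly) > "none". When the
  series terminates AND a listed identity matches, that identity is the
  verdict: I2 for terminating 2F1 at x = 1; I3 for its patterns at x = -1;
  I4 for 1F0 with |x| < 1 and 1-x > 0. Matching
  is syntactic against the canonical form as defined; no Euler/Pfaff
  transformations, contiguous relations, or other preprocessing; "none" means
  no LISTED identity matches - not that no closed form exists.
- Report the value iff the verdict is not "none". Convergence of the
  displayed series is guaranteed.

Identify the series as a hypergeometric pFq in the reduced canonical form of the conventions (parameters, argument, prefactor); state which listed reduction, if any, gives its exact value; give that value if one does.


With C = -1: the canonical form is 2F1(1, 1; 7; \frac{2}{5}). Verdict: none. No listed pattern accepts 2F1(1, 1; 7; \frac{2}{5}).

Key observation: with t_0 = -1, the factorial ratio (C = -1, x = 2/5) (k+a-1)!/(a-1)! is a rising factorial (a)_k.
Adjacent-term ratio: r(k) = \frac{2}{5} * (k+1) (k+1) / [(k+7) (k+1)] - rational in k. x = \frac{2}{5}; t_0 = -1; negate the roots.


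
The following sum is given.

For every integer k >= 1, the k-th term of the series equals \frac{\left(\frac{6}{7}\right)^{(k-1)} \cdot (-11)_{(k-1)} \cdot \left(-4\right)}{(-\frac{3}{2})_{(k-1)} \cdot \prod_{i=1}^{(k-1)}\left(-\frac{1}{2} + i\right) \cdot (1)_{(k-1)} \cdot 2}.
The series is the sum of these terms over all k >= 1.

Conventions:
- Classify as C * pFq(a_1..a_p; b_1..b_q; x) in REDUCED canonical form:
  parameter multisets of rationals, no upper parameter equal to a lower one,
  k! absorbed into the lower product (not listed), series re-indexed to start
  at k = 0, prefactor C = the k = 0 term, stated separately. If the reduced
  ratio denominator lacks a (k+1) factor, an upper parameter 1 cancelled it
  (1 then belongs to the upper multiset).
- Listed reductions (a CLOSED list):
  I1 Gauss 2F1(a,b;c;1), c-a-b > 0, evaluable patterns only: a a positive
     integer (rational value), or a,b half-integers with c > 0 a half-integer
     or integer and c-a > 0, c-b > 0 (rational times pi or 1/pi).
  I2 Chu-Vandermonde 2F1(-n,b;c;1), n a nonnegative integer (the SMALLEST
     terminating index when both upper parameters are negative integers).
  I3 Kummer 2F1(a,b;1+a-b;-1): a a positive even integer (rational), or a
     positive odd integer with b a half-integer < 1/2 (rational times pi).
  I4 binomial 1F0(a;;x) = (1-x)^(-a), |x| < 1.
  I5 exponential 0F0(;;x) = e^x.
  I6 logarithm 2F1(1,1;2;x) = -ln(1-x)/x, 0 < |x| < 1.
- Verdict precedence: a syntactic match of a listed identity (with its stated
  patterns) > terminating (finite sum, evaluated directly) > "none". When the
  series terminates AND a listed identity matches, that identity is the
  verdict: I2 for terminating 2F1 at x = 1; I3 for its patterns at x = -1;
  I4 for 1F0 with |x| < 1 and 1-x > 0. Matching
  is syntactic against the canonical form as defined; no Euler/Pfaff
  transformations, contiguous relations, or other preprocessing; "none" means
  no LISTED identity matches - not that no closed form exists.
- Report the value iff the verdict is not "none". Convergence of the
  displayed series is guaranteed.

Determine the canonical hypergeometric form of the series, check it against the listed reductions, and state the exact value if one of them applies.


x = \frac{6}{7} here; the reduced form reads 1F2, upper {-11}, lower {-\frac{3}{2}, \frac{1}{2}}, C = -2. Verdict: terminating - the sum ends at index 11 because -11 is a negative integer; exact evaluation follows. Sum: \frac{362472192393014141703906}{9519323629905050336375}.

First insight: from the first term -2: the constant factors (prefactor -2) combine into one prefactor.
Step ratio: r(k) = \frac{6}{7} * (k-11) / [(k-\frac{3}{2}) (k+\frac{1}{2}) (k+1)] - rational; roots negated = parameters, x = \frac{6}{7}, C = -2.
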